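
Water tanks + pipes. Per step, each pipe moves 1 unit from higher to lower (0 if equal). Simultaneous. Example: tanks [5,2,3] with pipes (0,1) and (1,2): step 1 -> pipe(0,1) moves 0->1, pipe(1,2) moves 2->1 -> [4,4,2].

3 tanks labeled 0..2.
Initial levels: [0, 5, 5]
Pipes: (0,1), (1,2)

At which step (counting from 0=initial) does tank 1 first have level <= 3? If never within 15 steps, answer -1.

Step 1: flows [1->0,1=2] -> levels [1 4 5]
Step 2: flows [1->0,2->1] -> levels [2 4 4]
Step 3: flows [1->0,1=2] -> levels [3 3 4]
Tank 1 first reaches <=3 at step 3

Answer: 3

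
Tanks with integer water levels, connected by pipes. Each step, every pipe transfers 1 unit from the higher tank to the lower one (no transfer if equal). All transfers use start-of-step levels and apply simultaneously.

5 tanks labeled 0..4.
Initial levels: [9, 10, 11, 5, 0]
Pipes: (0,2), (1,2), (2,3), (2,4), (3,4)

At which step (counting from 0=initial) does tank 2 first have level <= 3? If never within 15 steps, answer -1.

Answer: -1

Derivation:
Step 1: flows [2->0,2->1,2->3,2->4,3->4] -> levels [10 11 7 5 2]
Step 2: flows [0->2,1->2,2->3,2->4,3->4] -> levels [9 10 7 5 4]
Step 3: flows [0->2,1->2,2->3,2->4,3->4] -> levels [8 9 7 5 6]
Step 4: flows [0->2,1->2,2->3,2->4,4->3] -> levels [7 8 7 7 6]
Step 5: flows [0=2,1->2,2=3,2->4,3->4] -> levels [7 7 7 6 8]
Step 6: flows [0=2,1=2,2->3,4->2,4->3] -> levels [7 7 7 8 6]
Step 7: flows [0=2,1=2,3->2,2->4,3->4] -> levels [7 7 7 6 8]
  -> period-2 cycle (repeats step 5); tank 2 never drops to <=3
Tank 2 never reaches <=3 within 15 steps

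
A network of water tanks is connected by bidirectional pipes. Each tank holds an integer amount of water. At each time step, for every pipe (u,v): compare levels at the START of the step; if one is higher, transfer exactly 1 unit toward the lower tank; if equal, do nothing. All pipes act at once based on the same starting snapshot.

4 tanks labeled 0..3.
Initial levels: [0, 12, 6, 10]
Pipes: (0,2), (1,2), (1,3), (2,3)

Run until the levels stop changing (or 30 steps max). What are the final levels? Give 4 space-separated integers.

Step 1: flows [2->0,1->2,1->3,3->2] -> levels [1 10 7 10]
Step 2: flows [2->0,1->2,1=3,3->2] -> levels [2 9 8 9]
Step 3: flows [2->0,1->2,1=3,3->2] -> levels [3 8 9 8]
Step 4: flows [2->0,2->1,1=3,2->3] -> levels [4 9 6 9]
Step 5: flows [2->0,1->2,1=3,3->2] -> levels [5 8 7 8]
Step 6: flows [2->0,1->2,1=3,3->2] -> levels [6 7 8 7]
Step 7: flows [2->0,2->1,1=3,2->3] -> levels [7 8 5 8]
Step 8: flows [0->2,1->2,1=3,3->2] -> levels [6 7 8 7]
  -> period-2 cycle: step 8 state = step 6 state; never stabilizes
  -> state at step 30: (30-6) mod 2 = 0, same as step 6 -> [6 7 8 7]

Answer: 6 7 8 7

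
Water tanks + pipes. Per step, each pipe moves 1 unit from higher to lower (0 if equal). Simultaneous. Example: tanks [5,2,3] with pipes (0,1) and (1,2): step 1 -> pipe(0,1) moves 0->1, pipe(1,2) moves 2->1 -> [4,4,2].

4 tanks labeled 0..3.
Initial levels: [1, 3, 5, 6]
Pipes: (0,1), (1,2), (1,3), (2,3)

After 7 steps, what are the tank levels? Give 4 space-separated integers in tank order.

Answer: 4 2 5 4

Derivation:
Step 1: flows [1->0,2->1,3->1,3->2] -> levels [2 4 5 4]
Step 2: flows [1->0,2->1,1=3,2->3] -> levels [3 4 3 5]
Step 3: flows [1->0,1->2,3->1,3->2] -> levels [4 3 5 3]
Step 4: flows [0->1,2->1,1=3,2->3] -> levels [3 5 3 4]
Step 5: flows [1->0,1->2,1->3,3->2] -> levels [4 2 5 4]
Step 6: flows [0->1,2->1,3->1,2->3] -> levels [3 5 3 4]
  -> period-2 cycle: step 6 state = step 4 state
  -> state at step 7: (7-4) mod 2 = 1, same as step 5 -> [4 2 5 4]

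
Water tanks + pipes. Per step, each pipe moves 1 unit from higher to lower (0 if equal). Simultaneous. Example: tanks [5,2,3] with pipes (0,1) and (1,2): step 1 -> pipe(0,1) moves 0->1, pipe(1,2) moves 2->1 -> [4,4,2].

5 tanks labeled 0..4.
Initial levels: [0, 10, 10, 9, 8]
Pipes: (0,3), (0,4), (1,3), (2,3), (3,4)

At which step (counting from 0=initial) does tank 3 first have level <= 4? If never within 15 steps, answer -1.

Step 1: flows [3->0,4->0,1->3,2->3,3->4] -> levels [2 9 9 9 8]
Step 2: flows [3->0,4->0,1=3,2=3,3->4] -> levels [4 9 9 7 8]
Step 3: flows [3->0,4->0,1->3,2->3,4->3] -> levels [6 8 8 9 6]
Step 4: flows [3->0,0=4,3->1,3->2,3->4] -> levels [7 9 9 5 7]
Step 5: flows [0->3,0=4,1->3,2->3,4->3] -> levels [6 8 8 9 6]
  -> period-2 cycle (repeats step 3); tank 3 never drops to <=4
Tank 3 never reaches <=4 within 15 steps

Answer: -1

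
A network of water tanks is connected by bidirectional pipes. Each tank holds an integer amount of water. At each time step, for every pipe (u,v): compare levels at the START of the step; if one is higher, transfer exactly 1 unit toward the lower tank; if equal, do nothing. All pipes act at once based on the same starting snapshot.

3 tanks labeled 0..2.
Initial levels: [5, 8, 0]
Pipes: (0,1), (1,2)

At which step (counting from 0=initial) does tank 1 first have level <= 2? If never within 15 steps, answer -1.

Step 1: flows [1->0,1->2] -> levels [6 6 1]
Step 2: flows [0=1,1->2] -> levels [6 5 2]
Step 3: flows [0->1,1->2] -> levels [5 5 3]
Step 4: flows [0=1,1->2] -> levels [5 4 4]
Step 5: flows [0->1,1=2] -> levels [4 5 4]
Step 6: flows [1->0,1->2] -> levels [5 3 5]
Step 7: flows [0->1,2->1] -> levels [4 5 4]
  -> period-2 cycle (repeats step 5); tank 1 never drops to <=2
Tank 1 never reaches <=2 within 15 steps

Answer: -1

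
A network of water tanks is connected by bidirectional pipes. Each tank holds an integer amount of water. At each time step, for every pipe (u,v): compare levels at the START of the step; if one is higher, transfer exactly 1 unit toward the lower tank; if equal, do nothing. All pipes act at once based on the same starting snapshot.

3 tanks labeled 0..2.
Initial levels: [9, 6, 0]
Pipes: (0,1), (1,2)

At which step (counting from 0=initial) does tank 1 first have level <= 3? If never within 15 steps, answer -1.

Step 1: flows [0->1,1->2] -> levels [8 6 1]
Step 2: flows [0->1,1->2] -> levels [7 6 2]
Step 3: flows [0->1,1->2] -> levels [6 6 3]
Step 4: flows [0=1,1->2] -> levels [6 5 4]
Step 5: flows [0->1,1->2] -> levels [5 5 5]
Step 6: flows [0=1,1=2] -> levels [5 5 5]
  -> stable; tank 1 stays at 5 > 3
Tank 1 never reaches <=3 within 15 steps

Answer: -1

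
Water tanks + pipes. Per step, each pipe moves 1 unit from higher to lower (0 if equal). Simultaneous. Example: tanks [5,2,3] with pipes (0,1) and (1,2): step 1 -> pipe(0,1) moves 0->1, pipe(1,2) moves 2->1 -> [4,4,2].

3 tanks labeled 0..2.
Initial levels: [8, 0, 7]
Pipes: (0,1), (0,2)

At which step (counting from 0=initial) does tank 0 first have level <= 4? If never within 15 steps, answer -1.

Answer: -1

Derivation:
Step 1: flows [0->1,0->2] -> levels [6 1 8]
Step 2: flows [0->1,2->0] -> levels [6 2 7]
Step 3: flows [0->1,2->0] -> levels [6 3 6]
Step 4: flows [0->1,0=2] -> levels [5 4 6]
Step 5: flows [0->1,2->0] -> levels [5 5 5]
Step 6: flows [0=1,0=2] -> levels [5 5 5]
  -> stable; tank 0 stays at 5 > 4
Tank 0 never reaches <=4 within 15 steps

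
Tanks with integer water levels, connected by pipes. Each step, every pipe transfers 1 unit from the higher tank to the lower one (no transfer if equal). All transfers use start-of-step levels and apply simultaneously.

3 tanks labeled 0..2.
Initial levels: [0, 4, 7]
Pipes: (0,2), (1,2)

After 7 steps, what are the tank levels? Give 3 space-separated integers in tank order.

Answer: 3 3 5

Derivation:
Step 1: flows [2->0,2->1] -> levels [1 5 5]
Step 2: flows [2->0,1=2] -> levels [2 5 4]
Step 3: flows [2->0,1->2] -> levels [3 4 4]
Step 4: flows [2->0,1=2] -> levels [4 4 3]
Step 5: flows [0->2,1->2] -> levels [3 3 5]
Step 6: flows [2->0,2->1] -> levels [4 4 3]
  -> period-2 cycle: step 6 state = step 4 state
  -> state at step 7: (7-4) mod 2 = 1, same as step 5 -> [3 3 5]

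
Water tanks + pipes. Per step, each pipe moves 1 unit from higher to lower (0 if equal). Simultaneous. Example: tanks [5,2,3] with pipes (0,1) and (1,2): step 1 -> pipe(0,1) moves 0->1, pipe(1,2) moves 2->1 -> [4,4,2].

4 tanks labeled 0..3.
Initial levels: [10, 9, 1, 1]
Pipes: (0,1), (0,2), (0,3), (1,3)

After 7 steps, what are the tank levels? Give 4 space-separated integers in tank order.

Step 1: flows [0->1,0->2,0->3,1->3] -> levels [7 9 2 3]
Step 2: flows [1->0,0->2,0->3,1->3] -> levels [6 7 3 5]
Step 3: flows [1->0,0->2,0->3,1->3] -> levels [5 5 4 7]
Step 4: flows [0=1,0->2,3->0,3->1] -> levels [5 6 5 5]
Step 5: flows [1->0,0=2,0=3,1->3] -> levels [6 4 5 6]
Step 6: flows [0->1,0->2,0=3,3->1] -> levels [4 6 6 5]
Step 7: flows [1->0,2->0,3->0,1->3] -> levels [7 4 5 5]

Answer: 7 4 5 5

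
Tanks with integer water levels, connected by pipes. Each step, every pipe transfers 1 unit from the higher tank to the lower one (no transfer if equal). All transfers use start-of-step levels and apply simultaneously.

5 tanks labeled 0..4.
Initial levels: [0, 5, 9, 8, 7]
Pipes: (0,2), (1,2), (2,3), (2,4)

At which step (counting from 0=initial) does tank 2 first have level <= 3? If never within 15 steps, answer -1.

Answer: 5

Derivation:
Step 1: flows [2->0,2->1,2->3,2->4] -> levels [1 6 5 9 8]
Step 2: flows [2->0,1->2,3->2,4->2] -> levels [2 5 7 8 7]
Step 3: flows [2->0,2->1,3->2,2=4] -> levels [3 6 6 7 7]
Step 4: flows [2->0,1=2,3->2,4->2] -> levels [4 6 7 6 6]
Step 5: flows [2->0,2->1,2->3,2->4] -> levels [5 7 3 7 7]
Tank 2 first reaches <=3 at step 5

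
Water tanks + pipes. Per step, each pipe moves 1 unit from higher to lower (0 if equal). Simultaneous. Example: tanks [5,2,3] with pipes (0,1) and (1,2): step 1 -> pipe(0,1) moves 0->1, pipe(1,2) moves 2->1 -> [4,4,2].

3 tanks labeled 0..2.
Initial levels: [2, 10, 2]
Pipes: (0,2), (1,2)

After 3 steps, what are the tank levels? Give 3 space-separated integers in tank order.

Answer: 3 7 4

Derivation:
Step 1: flows [0=2,1->2] -> levels [2 9 3]
Step 2: flows [2->0,1->2] -> levels [3 8 3]
Step 3: flows [0=2,1->2] -> levels [3 7 4]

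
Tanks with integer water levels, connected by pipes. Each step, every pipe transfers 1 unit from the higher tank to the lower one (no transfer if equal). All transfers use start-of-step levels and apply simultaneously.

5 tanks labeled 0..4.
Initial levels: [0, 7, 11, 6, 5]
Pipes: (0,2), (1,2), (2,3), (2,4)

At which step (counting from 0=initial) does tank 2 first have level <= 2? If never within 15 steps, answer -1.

Step 1: flows [2->0,2->1,2->3,2->4] -> levels [1 8 7 7 6]
Step 2: flows [2->0,1->2,2=3,2->4] -> levels [2 7 6 7 7]
Step 3: flows [2->0,1->2,3->2,4->2] -> levels [3 6 8 6 6]
Step 4: flows [2->0,2->1,2->3,2->4] -> levels [4 7 4 7 7]
Step 5: flows [0=2,1->2,3->2,4->2] -> levels [4 6 7 6 6]
Step 6: flows [2->0,2->1,2->3,2->4] -> levels [5 7 3 7 7]
Step 7: flows [0->2,1->2,3->2,4->2] -> levels [4 6 7 6 6]
  -> period-2 cycle (repeats step 5); tank 2 never drops to <=2
Tank 2 never reaches <=2 within 15 steps

Answer: -1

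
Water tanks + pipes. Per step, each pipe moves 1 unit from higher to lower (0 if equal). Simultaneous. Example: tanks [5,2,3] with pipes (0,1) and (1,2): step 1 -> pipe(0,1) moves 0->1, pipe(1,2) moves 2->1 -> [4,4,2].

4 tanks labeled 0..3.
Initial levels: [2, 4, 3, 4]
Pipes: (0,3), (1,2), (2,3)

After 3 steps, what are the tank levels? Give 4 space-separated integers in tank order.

Step 1: flows [3->0,1->2,3->2] -> levels [3 3 5 2]
Step 2: flows [0->3,2->1,2->3] -> levels [2 4 3 4]
  -> period-2 cycle: step 2 state = step 0 state
  -> state at step 3: (3-0) mod 2 = 1, same as step 1 -> [3 3 5 2]

Answer: 3 3 5 2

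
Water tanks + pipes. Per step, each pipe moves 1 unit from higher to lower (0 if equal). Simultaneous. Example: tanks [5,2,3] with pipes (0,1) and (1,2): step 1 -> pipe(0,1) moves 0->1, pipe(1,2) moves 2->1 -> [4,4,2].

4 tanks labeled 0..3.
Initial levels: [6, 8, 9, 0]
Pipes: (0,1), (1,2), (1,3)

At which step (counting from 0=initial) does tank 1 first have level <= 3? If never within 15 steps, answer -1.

Step 1: flows [1->0,2->1,1->3] -> levels [7 7 8 1]
Step 2: flows [0=1,2->1,1->3] -> levels [7 7 7 2]
Step 3: flows [0=1,1=2,1->3] -> levels [7 6 7 3]
Step 4: flows [0->1,2->1,1->3] -> levels [6 7 6 4]
Step 5: flows [1->0,1->2,1->3] -> levels [7 4 7 5]
Step 6: flows [0->1,2->1,3->1] -> levels [6 7 6 4]
  -> period-2 cycle (repeats step 4); tank 1 never drops to <=3
Tank 1 never reaches <=3 within 15 steps

Answer: -1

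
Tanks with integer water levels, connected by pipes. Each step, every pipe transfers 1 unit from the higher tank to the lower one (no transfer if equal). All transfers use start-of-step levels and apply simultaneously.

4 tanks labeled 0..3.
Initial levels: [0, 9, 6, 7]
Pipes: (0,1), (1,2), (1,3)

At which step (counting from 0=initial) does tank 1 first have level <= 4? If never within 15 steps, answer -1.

Answer: 7

Derivation:
Step 1: flows [1->0,1->2,1->3] -> levels [1 6 7 8]
Step 2: flows [1->0,2->1,3->1] -> levels [2 7 6 7]
Step 3: flows [1->0,1->2,1=3] -> levels [3 5 7 7]
Step 4: flows [1->0,2->1,3->1] -> levels [4 6 6 6]
Step 5: flows [1->0,1=2,1=3] -> levels [5 5 6 6]
Step 6: flows [0=1,2->1,3->1] -> levels [5 7 5 5]
Step 7: flows [1->0,1->2,1->3] -> levels [6 4 6 6]
Tank 1 first reaches <=4 at step 7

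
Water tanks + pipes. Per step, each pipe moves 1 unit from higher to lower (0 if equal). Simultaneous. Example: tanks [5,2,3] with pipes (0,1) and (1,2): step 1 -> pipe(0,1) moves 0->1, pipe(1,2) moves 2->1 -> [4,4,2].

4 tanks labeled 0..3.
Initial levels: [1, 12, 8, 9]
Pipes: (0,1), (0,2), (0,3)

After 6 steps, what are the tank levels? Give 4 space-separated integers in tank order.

Step 1: flows [1->0,2->0,3->0] -> levels [4 11 7 8]
Step 2: flows [1->0,2->0,3->0] -> levels [7 10 6 7]
Step 3: flows [1->0,0->2,0=3] -> levels [7 9 7 7]
Step 4: flows [1->0,0=2,0=3] -> levels [8 8 7 7]
Step 5: flows [0=1,0->2,0->3] -> levels [6 8 8 8]
Step 6: flows [1->0,2->0,3->0] -> levels [9 7 7 7]

Answer: 9 7 7 7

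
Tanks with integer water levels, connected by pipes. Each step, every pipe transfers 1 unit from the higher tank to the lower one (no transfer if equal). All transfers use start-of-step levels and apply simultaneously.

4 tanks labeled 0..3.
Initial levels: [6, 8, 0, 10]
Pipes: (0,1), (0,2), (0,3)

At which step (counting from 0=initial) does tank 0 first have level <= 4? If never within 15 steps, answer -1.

Answer: 6

Derivation:
Step 1: flows [1->0,0->2,3->0] -> levels [7 7 1 9]
Step 2: flows [0=1,0->2,3->0] -> levels [7 7 2 8]
Step 3: flows [0=1,0->2,3->0] -> levels [7 7 3 7]
Step 4: flows [0=1,0->2,0=3] -> levels [6 7 4 7]
Step 5: flows [1->0,0->2,3->0] -> levels [7 6 5 6]
Step 6: flows [0->1,0->2,0->3] -> levels [4 7 6 7]
Tank 0 first reaches <=4 at step 6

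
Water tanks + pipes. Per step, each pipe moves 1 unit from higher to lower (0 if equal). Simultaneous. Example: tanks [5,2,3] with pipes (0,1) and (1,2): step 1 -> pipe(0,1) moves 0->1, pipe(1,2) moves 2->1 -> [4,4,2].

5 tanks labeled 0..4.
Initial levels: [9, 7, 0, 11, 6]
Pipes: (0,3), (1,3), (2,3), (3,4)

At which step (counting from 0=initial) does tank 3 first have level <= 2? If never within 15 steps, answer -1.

Answer: -1

Derivation:
Step 1: flows [3->0,3->1,3->2,3->4] -> levels [10 8 1 7 7]
Step 2: flows [0->3,1->3,3->2,3=4] -> levels [9 7 2 8 7]
Step 3: flows [0->3,3->1,3->2,3->4] -> levels [8 8 3 6 8]
Step 4: flows [0->3,1->3,3->2,4->3] -> levels [7 7 4 8 7]
Step 5: flows [3->0,3->1,3->2,3->4] -> levels [8 8 5 4 8]
Step 6: flows [0->3,1->3,2->3,4->3] -> levels [7 7 4 8 7]
  -> period-2 cycle (repeats step 4); tank 3 never drops to <=2
Tank 3 never reaches <=2 within 15 steps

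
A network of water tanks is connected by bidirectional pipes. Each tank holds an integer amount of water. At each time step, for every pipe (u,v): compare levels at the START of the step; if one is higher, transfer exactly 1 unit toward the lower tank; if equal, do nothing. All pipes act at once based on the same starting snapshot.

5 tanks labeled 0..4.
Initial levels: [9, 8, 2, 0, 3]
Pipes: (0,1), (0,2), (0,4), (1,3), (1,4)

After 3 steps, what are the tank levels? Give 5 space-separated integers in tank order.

Answer: 4 5 5 3 5

Derivation:
Step 1: flows [0->1,0->2,0->4,1->3,1->4] -> levels [6 7 3 1 5]
Step 2: flows [1->0,0->2,0->4,1->3,1->4] -> levels [5 4 4 2 7]
Step 3: flows [0->1,0->2,4->0,1->3,4->1] -> levels [4 5 5 3 5]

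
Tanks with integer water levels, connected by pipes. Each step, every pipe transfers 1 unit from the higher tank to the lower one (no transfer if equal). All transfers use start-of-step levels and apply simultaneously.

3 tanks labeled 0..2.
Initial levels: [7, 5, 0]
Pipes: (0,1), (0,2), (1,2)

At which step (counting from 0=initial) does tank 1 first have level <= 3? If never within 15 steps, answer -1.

Step 1: flows [0->1,0->2,1->2] -> levels [5 5 2]
Step 2: flows [0=1,0->2,1->2] -> levels [4 4 4]
Step 3: flows [0=1,0=2,1=2] -> levels [4 4 4]
  -> stable; tank 1 stays at 4 > 3
Tank 1 never reaches <=3 within 15 steps

Answer: -1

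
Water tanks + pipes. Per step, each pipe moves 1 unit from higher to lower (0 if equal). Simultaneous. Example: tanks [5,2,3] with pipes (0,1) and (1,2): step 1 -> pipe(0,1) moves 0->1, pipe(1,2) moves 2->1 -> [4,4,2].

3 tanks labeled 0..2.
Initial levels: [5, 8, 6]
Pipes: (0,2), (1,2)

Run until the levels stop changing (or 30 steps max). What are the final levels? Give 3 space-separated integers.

Step 1: flows [2->0,1->2] -> levels [6 7 6]
Step 2: flows [0=2,1->2] -> levels [6 6 7]
Step 3: flows [2->0,2->1] -> levels [7 7 5]
Step 4: flows [0->2,1->2] -> levels [6 6 7]
  -> period-2 cycle: step 4 state = step 2 state; never stabilizes
  -> state at step 30: (30-2) mod 2 = 0, same as step 2 -> [6 6 7]

Answer: 6 6 7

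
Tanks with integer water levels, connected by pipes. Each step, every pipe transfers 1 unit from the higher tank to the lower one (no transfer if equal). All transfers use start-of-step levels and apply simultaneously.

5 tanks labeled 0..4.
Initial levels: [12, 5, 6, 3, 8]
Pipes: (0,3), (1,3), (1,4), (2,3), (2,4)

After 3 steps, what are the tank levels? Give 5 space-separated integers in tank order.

Answer: 9 5 5 8 7

Derivation:
Step 1: flows [0->3,1->3,4->1,2->3,4->2] -> levels [11 5 6 6 6]
Step 2: flows [0->3,3->1,4->1,2=3,2=4] -> levels [10 7 6 6 5]
Step 3: flows [0->3,1->3,1->4,2=3,2->4] -> levels [9 5 5 8 7]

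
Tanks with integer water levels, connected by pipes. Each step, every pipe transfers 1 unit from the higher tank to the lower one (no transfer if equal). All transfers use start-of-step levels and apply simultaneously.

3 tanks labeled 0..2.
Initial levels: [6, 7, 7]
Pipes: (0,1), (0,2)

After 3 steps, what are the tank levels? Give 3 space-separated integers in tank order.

Step 1: flows [1->0,2->0] -> levels [8 6 6]
Step 2: flows [0->1,0->2] -> levels [6 7 7]
  -> period-2 cycle: step 2 state = step 0 state
  -> state at step 3: (3-0) mod 2 = 1, same as step 1 -> [8 6 6]

Answer: 8 6 6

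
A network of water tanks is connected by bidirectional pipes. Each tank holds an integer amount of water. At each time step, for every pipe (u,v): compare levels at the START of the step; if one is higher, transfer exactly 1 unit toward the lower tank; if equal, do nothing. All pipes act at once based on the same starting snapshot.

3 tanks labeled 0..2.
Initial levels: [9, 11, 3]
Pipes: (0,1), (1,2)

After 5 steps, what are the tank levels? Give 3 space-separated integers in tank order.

Step 1: flows [1->0,1->2] -> levels [10 9 4]
Step 2: flows [0->1,1->2] -> levels [9 9 5]
Step 3: flows [0=1,1->2] -> levels [9 8 6]
Step 4: flows [0->1,1->2] -> levels [8 8 7]
Step 5: flows [0=1,1->2] -> levels [8 7 8]

Answer: 8 7 8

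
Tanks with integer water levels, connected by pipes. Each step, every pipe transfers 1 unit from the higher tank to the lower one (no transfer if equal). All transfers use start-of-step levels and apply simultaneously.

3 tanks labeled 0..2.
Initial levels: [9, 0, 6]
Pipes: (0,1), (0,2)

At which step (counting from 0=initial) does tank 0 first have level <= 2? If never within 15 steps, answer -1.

Answer: -1

Derivation:
Step 1: flows [0->1,0->2] -> levels [7 1 7]
Step 2: flows [0->1,0=2] -> levels [6 2 7]
Step 3: flows [0->1,2->0] -> levels [6 3 6]
Step 4: flows [0->1,0=2] -> levels [5 4 6]
Step 5: flows [0->1,2->0] -> levels [5 5 5]
Step 6: flows [0=1,0=2] -> levels [5 5 5]
  -> stable; tank 0 stays at 5 > 2
Tank 0 never reaches <=2 within 15 steps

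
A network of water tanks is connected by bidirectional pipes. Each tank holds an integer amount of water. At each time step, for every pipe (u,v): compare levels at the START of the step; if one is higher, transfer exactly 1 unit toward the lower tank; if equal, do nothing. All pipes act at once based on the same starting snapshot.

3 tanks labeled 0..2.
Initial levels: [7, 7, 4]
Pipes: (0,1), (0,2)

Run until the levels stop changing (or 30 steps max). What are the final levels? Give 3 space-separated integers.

Answer: 6 6 6

Derivation:
Step 1: flows [0=1,0->2] -> levels [6 7 5]
Step 2: flows [1->0,0->2] -> levels [6 6 6]
Step 3: flows [0=1,0=2] -> levels [6 6 6]
  -> stable (no change)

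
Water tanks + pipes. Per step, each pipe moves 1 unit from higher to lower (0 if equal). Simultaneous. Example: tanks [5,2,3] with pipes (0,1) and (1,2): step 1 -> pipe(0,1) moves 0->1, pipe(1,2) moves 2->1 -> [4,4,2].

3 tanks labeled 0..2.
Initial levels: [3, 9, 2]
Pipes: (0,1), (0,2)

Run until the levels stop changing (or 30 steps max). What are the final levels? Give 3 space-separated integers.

Answer: 6 4 4

Derivation:
Step 1: flows [1->0,0->2] -> levels [3 8 3]
Step 2: flows [1->0,0=2] -> levels [4 7 3]
Step 3: flows [1->0,0->2] -> levels [4 6 4]
Step 4: flows [1->0,0=2] -> levels [5 5 4]
Step 5: flows [0=1,0->2] -> levels [4 5 5]
Step 6: flows [1->0,2->0] -> levels [6 4 4]
Step 7: flows [0->1,0->2] -> levels [4 5 5]
  -> period-2 cycle: step 7 state = step 5 state; never stabilizes
  -> state at step 30: (30-5) mod 2 = 1, same as step 6 -> [6 4 4]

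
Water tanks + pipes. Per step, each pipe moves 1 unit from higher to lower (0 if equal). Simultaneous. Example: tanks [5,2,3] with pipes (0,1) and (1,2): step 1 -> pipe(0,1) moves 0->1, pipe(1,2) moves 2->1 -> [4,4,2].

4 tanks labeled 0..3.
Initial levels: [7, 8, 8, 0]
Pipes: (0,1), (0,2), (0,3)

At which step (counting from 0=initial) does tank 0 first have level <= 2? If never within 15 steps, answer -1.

Step 1: flows [1->0,2->0,0->3] -> levels [8 7 7 1]
Step 2: flows [0->1,0->2,0->3] -> levels [5 8 8 2]
Step 3: flows [1->0,2->0,0->3] -> levels [6 7 7 3]
Step 4: flows [1->0,2->0,0->3] -> levels [7 6 6 4]
Step 5: flows [0->1,0->2,0->3] -> levels [4 7 7 5]
Step 6: flows [1->0,2->0,3->0] -> levels [7 6 6 4]
  -> period-2 cycle (repeats step 4); tank 0 never drops to <=2
Tank 0 never reaches <=2 within 15 steps

Answer: -1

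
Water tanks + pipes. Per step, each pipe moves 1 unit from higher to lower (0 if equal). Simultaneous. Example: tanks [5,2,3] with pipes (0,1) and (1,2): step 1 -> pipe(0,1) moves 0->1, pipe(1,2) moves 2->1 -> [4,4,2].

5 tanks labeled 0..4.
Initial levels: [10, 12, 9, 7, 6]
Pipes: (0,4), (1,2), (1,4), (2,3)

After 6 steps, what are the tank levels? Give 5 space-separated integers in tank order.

Answer: 8 8 10 8 10

Derivation:
Step 1: flows [0->4,1->2,1->4,2->3] -> levels [9 10 9 8 8]
Step 2: flows [0->4,1->2,1->4,2->3] -> levels [8 8 9 9 10]
Step 3: flows [4->0,2->1,4->1,2=3] -> levels [9 10 8 9 8]
Step 4: flows [0->4,1->2,1->4,3->2] -> levels [8 8 10 8 10]
Step 5: flows [4->0,2->1,4->1,2->3] -> levels [9 10 8 9 8]
  -> period-2 cycle: step 5 state = step 3 state
  -> state at step 6: (6-3) mod 2 = 1, same as step 4 -> [8 8 10 8 10]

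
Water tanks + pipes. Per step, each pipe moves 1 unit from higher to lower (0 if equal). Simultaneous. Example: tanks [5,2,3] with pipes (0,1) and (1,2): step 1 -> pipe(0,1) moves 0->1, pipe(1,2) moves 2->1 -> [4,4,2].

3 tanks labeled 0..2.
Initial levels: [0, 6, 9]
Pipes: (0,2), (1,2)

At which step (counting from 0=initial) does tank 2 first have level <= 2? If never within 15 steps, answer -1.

Step 1: flows [2->0,2->1] -> levels [1 7 7]
Step 2: flows [2->0,1=2] -> levels [2 7 6]
Step 3: flows [2->0,1->2] -> levels [3 6 6]
Step 4: flows [2->0,1=2] -> levels [4 6 5]
Step 5: flows [2->0,1->2] -> levels [5 5 5]
Step 6: flows [0=2,1=2] -> levels [5 5 5]
  -> stable; tank 2 stays at 5 > 2
Tank 2 never reaches <=2 within 15 steps

Answer: -1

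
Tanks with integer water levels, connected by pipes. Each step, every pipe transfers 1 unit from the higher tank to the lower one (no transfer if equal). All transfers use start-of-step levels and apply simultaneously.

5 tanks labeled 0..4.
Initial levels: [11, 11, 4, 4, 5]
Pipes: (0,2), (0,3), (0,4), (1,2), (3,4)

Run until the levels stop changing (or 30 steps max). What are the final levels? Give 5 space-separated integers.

Answer: 5 7 9 7 7

Derivation:
Step 1: flows [0->2,0->3,0->4,1->2,4->3] -> levels [8 10 6 6 5]
Step 2: flows [0->2,0->3,0->4,1->2,3->4] -> levels [5 9 8 6 7]
Step 3: flows [2->0,3->0,4->0,1->2,4->3] -> levels [8 8 8 6 5]
Step 4: flows [0=2,0->3,0->4,1=2,3->4] -> levels [6 8 8 6 7]
Step 5: flows [2->0,0=3,4->0,1=2,4->3] -> levels [8 8 7 7 5]
Step 6: flows [0->2,0->3,0->4,1->2,3->4] -> levels [5 7 9 7 7]
Step 7: flows [2->0,3->0,4->0,2->1,3=4] -> levels [8 8 7 6 6]
Step 8: flows [0->2,0->3,0->4,1->2,3=4] -> levels [5 7 9 7 7]
  -> period-2 cycle: step 8 state = step 6 state; never stabilizes
  -> state at step 30: (30-6) mod 2 = 0, same as step 6 -> [5 7 9 7 7]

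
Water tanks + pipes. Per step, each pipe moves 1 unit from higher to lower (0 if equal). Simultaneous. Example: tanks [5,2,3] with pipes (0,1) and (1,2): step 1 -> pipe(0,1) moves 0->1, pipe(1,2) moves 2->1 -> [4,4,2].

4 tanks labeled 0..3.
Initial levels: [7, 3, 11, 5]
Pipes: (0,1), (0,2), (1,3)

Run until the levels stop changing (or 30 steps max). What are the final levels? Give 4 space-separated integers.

Step 1: flows [0->1,2->0,3->1] -> levels [7 5 10 4]
Step 2: flows [0->1,2->0,1->3] -> levels [7 5 9 5]
Step 3: flows [0->1,2->0,1=3] -> levels [7 6 8 5]
Step 4: flows [0->1,2->0,1->3] -> levels [7 6 7 6]
Step 5: flows [0->1,0=2,1=3] -> levels [6 7 7 6]
Step 6: flows [1->0,2->0,1->3] -> levels [8 5 6 7]
Step 7: flows [0->1,0->2,3->1] -> levels [6 7 7 6]
  -> period-2 cycle: step 7 state = step 5 state; never stabilizes
  -> state at step 30: (30-5) mod 2 = 1, same as step 6 -> [8 5 6 7]

Answer: 8 5 6 7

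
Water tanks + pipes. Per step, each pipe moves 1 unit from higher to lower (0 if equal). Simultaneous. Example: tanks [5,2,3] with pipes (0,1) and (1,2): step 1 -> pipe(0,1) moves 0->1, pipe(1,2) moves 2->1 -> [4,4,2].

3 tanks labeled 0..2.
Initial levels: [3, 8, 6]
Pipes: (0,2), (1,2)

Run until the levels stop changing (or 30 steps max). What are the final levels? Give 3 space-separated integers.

Answer: 5 5 7

Derivation:
Step 1: flows [2->0,1->2] -> levels [4 7 6]
Step 2: flows [2->0,1->2] -> levels [5 6 6]
Step 3: flows [2->0,1=2] -> levels [6 6 5]
Step 4: flows [0->2,1->2] -> levels [5 5 7]
Step 5: flows [2->0,2->1] -> levels [6 6 5]
  -> period-2 cycle: step 5 state = step 3 state; never stabilizes
  -> state at step 30: (30-3) mod 2 = 1, same as step 4 -> [5 5 7]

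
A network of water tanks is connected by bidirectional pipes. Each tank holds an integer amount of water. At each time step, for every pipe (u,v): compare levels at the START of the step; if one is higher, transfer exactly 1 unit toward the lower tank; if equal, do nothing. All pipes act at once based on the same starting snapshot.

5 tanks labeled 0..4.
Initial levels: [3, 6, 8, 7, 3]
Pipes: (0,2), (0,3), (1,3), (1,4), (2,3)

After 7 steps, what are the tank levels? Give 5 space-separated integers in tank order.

Answer: 5 4 5 7 6

Derivation:
Step 1: flows [2->0,3->0,3->1,1->4,2->3] -> levels [5 6 6 6 4]
Step 2: flows [2->0,3->0,1=3,1->4,2=3] -> levels [7 5 5 5 5]
Step 3: flows [0->2,0->3,1=3,1=4,2=3] -> levels [5 5 6 6 5]
Step 4: flows [2->0,3->0,3->1,1=4,2=3] -> levels [7 6 5 4 5]
Step 5: flows [0->2,0->3,1->3,1->4,2->3] -> levels [5 4 5 7 6]
Step 6: flows [0=2,3->0,3->1,4->1,3->2] -> levels [6 6 6 4 5]
Step 7: flows [0=2,0->3,1->3,1->4,2->3] -> levels [5 4 5 7 6]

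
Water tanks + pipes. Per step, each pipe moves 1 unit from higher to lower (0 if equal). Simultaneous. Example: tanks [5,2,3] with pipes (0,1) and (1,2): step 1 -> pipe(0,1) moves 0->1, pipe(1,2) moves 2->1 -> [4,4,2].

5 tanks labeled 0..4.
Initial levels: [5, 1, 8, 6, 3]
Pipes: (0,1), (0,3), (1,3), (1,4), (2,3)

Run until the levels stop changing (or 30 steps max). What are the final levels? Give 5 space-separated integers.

Answer: 4 6 5 5 3

Derivation:
Step 1: flows [0->1,3->0,3->1,4->1,2->3] -> levels [5 4 7 5 2]
Step 2: flows [0->1,0=3,3->1,1->4,2->3] -> levels [4 5 6 5 3]
Step 3: flows [1->0,3->0,1=3,1->4,2->3] -> levels [6 3 5 5 4]
Step 4: flows [0->1,0->3,3->1,4->1,2=3] -> levels [4 6 5 5 3]
Step 5: flows [1->0,3->0,1->3,1->4,2=3] -> levels [6 3 5 5 4]
  -> period-2 cycle: step 5 state = step 3 state; never stabilizes
  -> state at step 30: (30-3) mod 2 = 1, same as step 4 -> [4 6 5 5 3]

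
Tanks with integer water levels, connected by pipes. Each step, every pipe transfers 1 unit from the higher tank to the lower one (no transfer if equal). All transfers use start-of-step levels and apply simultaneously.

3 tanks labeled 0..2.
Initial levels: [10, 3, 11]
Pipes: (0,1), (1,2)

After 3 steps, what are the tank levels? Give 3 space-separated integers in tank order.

Step 1: flows [0->1,2->1] -> levels [9 5 10]
Step 2: flows [0->1,2->1] -> levels [8 7 9]
Step 3: flows [0->1,2->1] -> levels [7 9 8]

Answer: 7 9 8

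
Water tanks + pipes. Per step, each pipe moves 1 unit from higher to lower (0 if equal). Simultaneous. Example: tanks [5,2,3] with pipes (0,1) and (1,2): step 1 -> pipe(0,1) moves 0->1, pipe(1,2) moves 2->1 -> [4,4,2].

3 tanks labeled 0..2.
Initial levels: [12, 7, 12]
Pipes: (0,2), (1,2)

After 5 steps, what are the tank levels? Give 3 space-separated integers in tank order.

Step 1: flows [0=2,2->1] -> levels [12 8 11]
Step 2: flows [0->2,2->1] -> levels [11 9 11]
Step 3: flows [0=2,2->1] -> levels [11 10 10]
Step 4: flows [0->2,1=2] -> levels [10 10 11]
Step 5: flows [2->0,2->1] -> levels [11 11 9]

Answer: 11 11 9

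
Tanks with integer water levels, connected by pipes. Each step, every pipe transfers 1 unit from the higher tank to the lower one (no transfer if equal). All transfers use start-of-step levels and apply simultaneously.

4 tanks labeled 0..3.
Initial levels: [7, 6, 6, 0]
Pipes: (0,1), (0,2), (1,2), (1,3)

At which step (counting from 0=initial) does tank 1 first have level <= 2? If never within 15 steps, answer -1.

Answer: -1

Derivation:
Step 1: flows [0->1,0->2,1=2,1->3] -> levels [5 6 7 1]
Step 2: flows [1->0,2->0,2->1,1->3] -> levels [7 5 5 2]
Step 3: flows [0->1,0->2,1=2,1->3] -> levels [5 5 6 3]
Step 4: flows [0=1,2->0,2->1,1->3] -> levels [6 5 4 4]
Step 5: flows [0->1,0->2,1->2,1->3] -> levels [4 4 6 5]
Step 6: flows [0=1,2->0,2->1,3->1] -> levels [5 6 4 4]
Step 7: flows [1->0,0->2,1->2,1->3] -> levels [5 3 6 5]
Step 8: flows [0->1,2->0,2->1,3->1] -> levels [5 6 4 4]
  -> period-2 cycle (repeats step 6); tank 1 never drops to <=2
Tank 1 never reaches <=2 within 15 steps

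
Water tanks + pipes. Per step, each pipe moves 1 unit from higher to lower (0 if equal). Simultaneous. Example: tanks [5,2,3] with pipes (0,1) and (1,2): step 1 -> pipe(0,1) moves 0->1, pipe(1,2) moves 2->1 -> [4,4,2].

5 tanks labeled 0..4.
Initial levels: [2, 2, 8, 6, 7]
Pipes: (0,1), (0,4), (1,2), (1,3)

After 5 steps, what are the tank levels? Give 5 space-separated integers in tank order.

Step 1: flows [0=1,4->0,2->1,3->1] -> levels [3 4 7 5 6]
Step 2: flows [1->0,4->0,2->1,3->1] -> levels [5 5 6 4 5]
Step 3: flows [0=1,0=4,2->1,1->3] -> levels [5 5 5 5 5]
Step 4: flows [0=1,0=4,1=2,1=3] -> levels [5 5 5 5 5]
  -> stable; steps 5..5 unchanged -> [5 5 5 5 5]

Answer: 5 5 5 5 5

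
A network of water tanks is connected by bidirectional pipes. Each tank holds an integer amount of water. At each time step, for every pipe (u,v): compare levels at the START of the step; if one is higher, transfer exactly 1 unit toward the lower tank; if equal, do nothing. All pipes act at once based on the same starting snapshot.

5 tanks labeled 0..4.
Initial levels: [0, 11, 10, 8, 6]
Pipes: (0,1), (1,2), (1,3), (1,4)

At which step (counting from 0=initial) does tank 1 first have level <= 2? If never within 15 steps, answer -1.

Step 1: flows [1->0,1->2,1->3,1->4] -> levels [1 7 11 9 7]
Step 2: flows [1->0,2->1,3->1,1=4] -> levels [2 8 10 8 7]
Step 3: flows [1->0,2->1,1=3,1->4] -> levels [3 7 9 8 8]
Step 4: flows [1->0,2->1,3->1,4->1] -> levels [4 9 8 7 7]
Step 5: flows [1->0,1->2,1->3,1->4] -> levels [5 5 9 8 8]
Step 6: flows [0=1,2->1,3->1,4->1] -> levels [5 8 8 7 7]
Step 7: flows [1->0,1=2,1->3,1->4] -> levels [6 5 8 8 8]
Step 8: flows [0->1,2->1,3->1,4->1] -> levels [5 9 7 7 7]
Step 9: flows [1->0,1->2,1->3,1->4] -> levels [6 5 8 8 8]
  -> period-2 cycle (repeats step 7); tank 1 never drops to <=2
Tank 1 never reaches <=2 within 15 steps

Answer: -1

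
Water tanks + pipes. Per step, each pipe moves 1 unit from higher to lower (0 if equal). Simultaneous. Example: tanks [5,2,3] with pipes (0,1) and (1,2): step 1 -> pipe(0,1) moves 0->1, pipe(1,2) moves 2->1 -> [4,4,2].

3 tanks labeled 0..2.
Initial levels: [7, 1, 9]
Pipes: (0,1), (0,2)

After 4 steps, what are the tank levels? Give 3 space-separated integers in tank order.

Step 1: flows [0->1,2->0] -> levels [7 2 8]
Step 2: flows [0->1,2->0] -> levels [7 3 7]
Step 3: flows [0->1,0=2] -> levels [6 4 7]
Step 4: flows [0->1,2->0] -> levels [6 5 6]

Answer: 6 5 6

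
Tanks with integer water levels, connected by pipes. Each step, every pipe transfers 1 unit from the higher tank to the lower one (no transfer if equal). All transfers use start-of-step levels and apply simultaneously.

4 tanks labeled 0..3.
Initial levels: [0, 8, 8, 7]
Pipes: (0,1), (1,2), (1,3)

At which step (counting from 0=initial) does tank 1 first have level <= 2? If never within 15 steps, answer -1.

Step 1: flows [1->0,1=2,1->3] -> levels [1 6 8 8]
Step 2: flows [1->0,2->1,3->1] -> levels [2 7 7 7]
Step 3: flows [1->0,1=2,1=3] -> levels [3 6 7 7]
Step 4: flows [1->0,2->1,3->1] -> levels [4 7 6 6]
Step 5: flows [1->0,1->2,1->3] -> levels [5 4 7 7]
Step 6: flows [0->1,2->1,3->1] -> levels [4 7 6 6]
  -> period-2 cycle (repeats step 4); tank 1 never drops to <=2
Tank 1 never reaches <=2 within 15 steps

Answer: -1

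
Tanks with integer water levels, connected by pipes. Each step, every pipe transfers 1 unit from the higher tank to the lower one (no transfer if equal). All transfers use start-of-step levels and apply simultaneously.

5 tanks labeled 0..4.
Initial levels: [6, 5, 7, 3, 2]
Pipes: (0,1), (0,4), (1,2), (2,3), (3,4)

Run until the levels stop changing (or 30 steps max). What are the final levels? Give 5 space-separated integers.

Answer: 6 4 4 6 3

Derivation:
Step 1: flows [0->1,0->4,2->1,2->3,3->4] -> levels [4 7 5 3 4]
Step 2: flows [1->0,0=4,1->2,2->3,4->3] -> levels [5 5 5 5 3]
Step 3: flows [0=1,0->4,1=2,2=3,3->4] -> levels [4 5 5 4 5]
Step 4: flows [1->0,4->0,1=2,2->3,4->3] -> levels [6 4 4 6 3]
Step 5: flows [0->1,0->4,1=2,3->2,3->4] -> levels [4 5 5 4 5]
  -> period-2 cycle: step 5 state = step 3 state; never stabilizes
  -> state at step 30: (30-3) mod 2 = 1, same as step 4 -> [6 4 4 6 3]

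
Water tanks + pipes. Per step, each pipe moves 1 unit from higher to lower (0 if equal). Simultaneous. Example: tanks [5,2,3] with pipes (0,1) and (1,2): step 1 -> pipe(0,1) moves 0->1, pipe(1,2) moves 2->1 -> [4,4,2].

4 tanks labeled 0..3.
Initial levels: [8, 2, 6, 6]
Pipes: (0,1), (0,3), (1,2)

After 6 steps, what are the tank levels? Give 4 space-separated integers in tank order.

Answer: 5 6 5 6

Derivation:
Step 1: flows [0->1,0->3,2->1] -> levels [6 4 5 7]
Step 2: flows [0->1,3->0,2->1] -> levels [6 6 4 6]
Step 3: flows [0=1,0=3,1->2] -> levels [6 5 5 6]
Step 4: flows [0->1,0=3,1=2] -> levels [5 6 5 6]
Step 5: flows [1->0,3->0,1->2] -> levels [7 4 6 5]
Step 6: flows [0->1,0->3,2->1] -> levels [5 6 5 6]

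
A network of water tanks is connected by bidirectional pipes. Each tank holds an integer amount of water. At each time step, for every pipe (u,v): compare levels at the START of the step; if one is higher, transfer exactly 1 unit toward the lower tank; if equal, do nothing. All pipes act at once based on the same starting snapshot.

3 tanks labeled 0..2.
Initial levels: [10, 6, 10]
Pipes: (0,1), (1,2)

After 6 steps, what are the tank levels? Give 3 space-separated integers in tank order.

Step 1: flows [0->1,2->1] -> levels [9 8 9]
Step 2: flows [0->1,2->1] -> levels [8 10 8]
Step 3: flows [1->0,1->2] -> levels [9 8 9]
  -> period-2 cycle: step 3 state = step 1 state
  -> state at step 6: (6-1) mod 2 = 1, same as step 2 -> [8 10 8]

Answer: 8 10 8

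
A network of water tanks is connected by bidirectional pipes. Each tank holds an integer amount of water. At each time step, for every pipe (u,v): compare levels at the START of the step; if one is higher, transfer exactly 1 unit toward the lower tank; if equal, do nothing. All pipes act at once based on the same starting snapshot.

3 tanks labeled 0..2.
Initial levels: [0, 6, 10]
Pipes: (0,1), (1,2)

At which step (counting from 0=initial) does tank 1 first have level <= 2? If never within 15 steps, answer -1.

Answer: -1

Derivation:
Step 1: flows [1->0,2->1] -> levels [1 6 9]
Step 2: flows [1->0,2->1] -> levels [2 6 8]
Step 3: flows [1->0,2->1] -> levels [3 6 7]
Step 4: flows [1->0,2->1] -> levels [4 6 6]
Step 5: flows [1->0,1=2] -> levels [5 5 6]
Step 6: flows [0=1,2->1] -> levels [5 6 5]
Step 7: flows [1->0,1->2] -> levels [6 4 6]
Step 8: flows [0->1,2->1] -> levels [5 6 5]
  -> period-2 cycle (repeats step 6); tank 1 never drops to <=2
Tank 1 never reaches <=2 within 15 steps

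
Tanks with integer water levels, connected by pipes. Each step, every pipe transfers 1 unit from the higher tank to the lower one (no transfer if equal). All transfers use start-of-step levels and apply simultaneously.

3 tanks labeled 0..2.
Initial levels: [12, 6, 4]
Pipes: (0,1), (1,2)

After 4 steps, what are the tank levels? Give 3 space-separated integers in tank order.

Step 1: flows [0->1,1->2] -> levels [11 6 5]
Step 2: flows [0->1,1->2] -> levels [10 6 6]
Step 3: flows [0->1,1=2] -> levels [9 7 6]
Step 4: flows [0->1,1->2] -> levels [8 7 7]

Answer: 8 7 7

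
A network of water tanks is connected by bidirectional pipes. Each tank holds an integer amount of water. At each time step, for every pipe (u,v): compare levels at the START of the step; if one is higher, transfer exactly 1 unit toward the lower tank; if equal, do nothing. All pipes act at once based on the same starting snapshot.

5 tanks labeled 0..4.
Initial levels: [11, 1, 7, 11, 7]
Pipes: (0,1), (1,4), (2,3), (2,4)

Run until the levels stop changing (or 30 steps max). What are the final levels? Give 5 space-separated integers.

Answer: 8 6 7 8 8

Derivation:
Step 1: flows [0->1,4->1,3->2,2=4] -> levels [10 3 8 10 6]
Step 2: flows [0->1,4->1,3->2,2->4] -> levels [9 5 8 9 6]
Step 3: flows [0->1,4->1,3->2,2->4] -> levels [8 7 8 8 6]
Step 4: flows [0->1,1->4,2=3,2->4] -> levels [7 7 7 8 8]
Step 5: flows [0=1,4->1,3->2,4->2] -> levels [7 8 9 7 6]
Step 6: flows [1->0,1->4,2->3,2->4] -> levels [8 6 7 8 8]
Step 7: flows [0->1,4->1,3->2,4->2] -> levels [7 8 9 7 6]
  -> period-2 cycle: step 7 state = step 5 state; never stabilizes
  -> state at step 30: (30-5) mod 2 = 1, same as step 6 -> [8 6 7 8 8]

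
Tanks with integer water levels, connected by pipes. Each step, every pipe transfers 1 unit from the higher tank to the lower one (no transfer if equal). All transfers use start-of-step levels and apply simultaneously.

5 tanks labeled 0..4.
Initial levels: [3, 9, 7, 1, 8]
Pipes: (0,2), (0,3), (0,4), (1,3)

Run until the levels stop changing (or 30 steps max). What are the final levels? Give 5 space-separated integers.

Step 1: flows [2->0,0->3,4->0,1->3] -> levels [4 8 6 3 7]
Step 2: flows [2->0,0->3,4->0,1->3] -> levels [5 7 5 5 6]
Step 3: flows [0=2,0=3,4->0,1->3] -> levels [6 6 5 6 5]
Step 4: flows [0->2,0=3,0->4,1=3] -> levels [4 6 6 6 6]
Step 5: flows [2->0,3->0,4->0,1=3] -> levels [7 6 5 5 5]
Step 6: flows [0->2,0->3,0->4,1->3] -> levels [4 5 6 7 6]
Step 7: flows [2->0,3->0,4->0,3->1] -> levels [7 6 5 5 5]
  -> period-2 cycle: step 7 state = step 5 state; never stabilizes
  -> state at step 30: (30-5) mod 2 = 1, same as step 6 -> [4 5 6 7 6]

Answer: 4 5 6 7 6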